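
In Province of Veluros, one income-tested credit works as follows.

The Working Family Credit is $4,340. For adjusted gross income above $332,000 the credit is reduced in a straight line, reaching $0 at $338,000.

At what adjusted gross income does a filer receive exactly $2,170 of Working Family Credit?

$335,000

$2,170 is 2,170/4,340 of the full $4,340, so 2,170/4,340 of the $6,000 range has been used: income = $332,000 + $6,000 × 2,170/4,340 = $335,000.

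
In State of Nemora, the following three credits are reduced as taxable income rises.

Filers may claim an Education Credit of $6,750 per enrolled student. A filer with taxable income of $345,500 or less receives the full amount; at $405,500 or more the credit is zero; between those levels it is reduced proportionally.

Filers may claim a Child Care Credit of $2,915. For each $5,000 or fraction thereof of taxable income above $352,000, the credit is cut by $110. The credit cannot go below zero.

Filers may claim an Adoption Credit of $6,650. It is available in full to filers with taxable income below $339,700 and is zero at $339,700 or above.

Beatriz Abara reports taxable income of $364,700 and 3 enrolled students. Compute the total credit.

$16,355

Education Credit: base = 3 × $6,750 = $20,250. $364,700 is $19,200 into a $60,000 phase-out range, leaving 40,800/60,000 of the credit: $20,250 × 40,800/60,000 = $13,770.
Child Care Credit: income exceeds $352,000 by $12,700, which is 3 full-or-partial $5,000 increments; reduction = 3 × $110 = $330, leaving $2,585.
Adoption Credit: $364,700 meets or exceeds the $339,700 cutoff, so the credit is $0.
Total: $13,770 + $2,585 + $0 = $16,355.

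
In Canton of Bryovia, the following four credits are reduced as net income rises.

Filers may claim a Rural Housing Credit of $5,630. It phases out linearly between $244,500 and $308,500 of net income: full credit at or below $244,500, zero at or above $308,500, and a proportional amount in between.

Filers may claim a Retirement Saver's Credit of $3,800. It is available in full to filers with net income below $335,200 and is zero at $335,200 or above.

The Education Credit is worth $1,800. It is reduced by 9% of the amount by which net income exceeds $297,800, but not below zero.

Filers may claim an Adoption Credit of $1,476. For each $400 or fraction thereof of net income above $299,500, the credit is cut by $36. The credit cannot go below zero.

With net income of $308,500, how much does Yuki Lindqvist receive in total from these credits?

$5,285

Rural Housing Credit: $308,500 is at or above $308,500, so the credit is $0.
Retirement Saver's Credit: $308,500 is below the $335,200 cutoff, so the full $3,800 applies.
Education Credit: 9% of the $10,700 excess over $297,800 is $963; credit = $1,800 − $963 = $837.
Adoption Credit: income exceeds $299,500 by $9,000, which is 23 full-or-partial $400 increments; reduction = 23 × $36 = $828, leaving $648.
Total: $0 + $3,800 + $837 + $648 = $5,285.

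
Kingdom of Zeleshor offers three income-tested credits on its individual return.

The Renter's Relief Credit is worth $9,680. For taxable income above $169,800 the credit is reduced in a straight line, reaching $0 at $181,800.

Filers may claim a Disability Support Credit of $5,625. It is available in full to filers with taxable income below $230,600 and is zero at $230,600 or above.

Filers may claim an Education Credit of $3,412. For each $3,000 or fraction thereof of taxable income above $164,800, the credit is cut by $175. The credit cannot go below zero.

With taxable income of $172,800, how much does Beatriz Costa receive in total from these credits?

Renter's Relief Credit: $172,800 is $3,000 into a $12,000 phase-out range, leaving 9,000/12,000 of the credit: $9,680 × 9,000/12,000 = $7,260.
Disability Support Credit: $172,800 is below the $230,600 cutoff, so the full $5,625 applies.
Education Credit: income exceeds $164,800 by $8,000, which is 3 full-or-partial $3,000 increments; reduction = 3 × $175 = $525, leaving $2,887.
Total: $7,260 + $5,625 + $2,887 = $15,772.

$15,772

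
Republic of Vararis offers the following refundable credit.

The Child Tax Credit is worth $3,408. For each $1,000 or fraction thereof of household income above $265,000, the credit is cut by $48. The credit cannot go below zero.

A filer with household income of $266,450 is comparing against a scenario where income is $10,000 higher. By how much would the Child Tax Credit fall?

At $266,450 — income exceeds $265,000 by $1,450, which is 2 full-or-partial $1,000 increments; reduction = 2 × $48 = $96, leaving $3,312.
At $276,450 — income exceeds $265,000 by $11,450, which is 12 full-or-partial $1,000 increments; reduction = 12 × $48 = $576, leaving $2,832.
Lost: $3,312 − $2,832 = $480.

$480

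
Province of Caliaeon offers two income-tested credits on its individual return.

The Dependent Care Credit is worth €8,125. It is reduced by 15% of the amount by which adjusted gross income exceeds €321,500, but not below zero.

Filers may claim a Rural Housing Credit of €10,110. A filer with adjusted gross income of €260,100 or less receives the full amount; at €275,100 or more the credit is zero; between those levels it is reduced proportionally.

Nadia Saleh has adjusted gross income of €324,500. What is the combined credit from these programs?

Dependent Care Credit: 15% of the €3,000 excess over €321,500 is €450; credit = €8,125 − €450 = €7,675.
Rural Housing Credit: €324,500 is at or above €275,100, so the credit is €0.
Total: €7,675 + €0 = €7,675.

€7,675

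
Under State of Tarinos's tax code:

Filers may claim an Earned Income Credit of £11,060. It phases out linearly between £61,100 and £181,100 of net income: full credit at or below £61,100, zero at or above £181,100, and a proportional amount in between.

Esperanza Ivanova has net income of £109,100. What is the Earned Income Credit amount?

£6,636

Earned Income Credit: £109,100 is £48,000 into a £120,000 phase-out range, leaving 72,000/120,000 of the credit: £11,060 × 72,000/120,000 = £6,636.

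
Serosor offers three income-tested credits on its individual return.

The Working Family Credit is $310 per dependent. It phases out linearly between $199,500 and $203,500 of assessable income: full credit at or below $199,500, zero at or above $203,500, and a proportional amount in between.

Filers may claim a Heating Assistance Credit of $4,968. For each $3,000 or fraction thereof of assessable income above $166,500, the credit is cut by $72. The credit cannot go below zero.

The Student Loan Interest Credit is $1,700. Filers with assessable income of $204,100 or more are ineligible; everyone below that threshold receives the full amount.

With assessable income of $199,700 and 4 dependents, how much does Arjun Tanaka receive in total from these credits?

$6,982

Working Family Credit: base = 4 × $310 = $1,240. $199,700 is $200 into a $4,000 phase-out range, leaving 3,800/4,000 of the credit: $1,240 × 3,800/4,000 = $1,178.
Heating Assistance Credit: income exceeds $166,500 by $33,200, which is 12 full-or-partial $3,000 increments; reduction = 12 × $72 = $864, leaving $4,104.
Student Loan Interest Credit: $199,700 is below the $204,100 cutoff, so the full $1,700 applies.
Total: $1,178 + $4,104 + $1,700 = $6,982.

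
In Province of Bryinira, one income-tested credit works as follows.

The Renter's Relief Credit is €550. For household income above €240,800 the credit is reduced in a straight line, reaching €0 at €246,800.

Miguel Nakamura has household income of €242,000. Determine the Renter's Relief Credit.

€440

Renter's Relief Credit: €242,000 is €1,200 into a €6,000 phase-out range, leaving 4,800/6,000 of the credit: €550 × 4,800/6,000 = €440.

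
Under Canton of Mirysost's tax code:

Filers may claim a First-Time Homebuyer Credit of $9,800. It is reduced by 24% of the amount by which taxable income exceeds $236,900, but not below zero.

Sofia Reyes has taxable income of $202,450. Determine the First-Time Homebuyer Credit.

First-Time Homebuyer Credit: $202,450 is at or below the $236,900 threshold, so the full $9,800 applies.

$9,800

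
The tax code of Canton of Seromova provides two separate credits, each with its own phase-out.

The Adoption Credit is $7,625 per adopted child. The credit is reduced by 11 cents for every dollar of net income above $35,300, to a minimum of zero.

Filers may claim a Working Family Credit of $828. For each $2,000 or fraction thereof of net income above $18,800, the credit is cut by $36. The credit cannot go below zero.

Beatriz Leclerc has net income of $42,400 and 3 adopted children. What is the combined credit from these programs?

$22,490

Adoption Credit: base = 3 × $7,625 = $22,875. 11% of the $7,100 excess over $35,300 is $781; credit = $22,875 − $781 = $22,094.
Working Family Credit: income exceeds $18,800 by $23,600, which is 12 full-or-partial $2,000 increments; reduction = 12 × $36 = $432, leaving $396.
Total: $22,094 + $396 = $22,490.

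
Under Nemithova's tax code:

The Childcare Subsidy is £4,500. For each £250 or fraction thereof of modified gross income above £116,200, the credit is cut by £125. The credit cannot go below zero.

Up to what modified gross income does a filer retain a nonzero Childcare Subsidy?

£124,950

After 35 increments the reduction is 35 × £125 = £4,375, leaving £125; one more increment wipes it out. Increment 35 ends at excess 35 × £250 = £8,750, so the highest qualifying income is £116,200 + £8,750 = £124,950.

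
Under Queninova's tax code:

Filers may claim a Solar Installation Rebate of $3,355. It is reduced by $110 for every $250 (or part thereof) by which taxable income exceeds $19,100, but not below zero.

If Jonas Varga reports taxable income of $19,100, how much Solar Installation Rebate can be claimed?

Solar Installation Rebate: $19,100 is at or below the $19,100 threshold, so the full $3,355 applies.

$3,355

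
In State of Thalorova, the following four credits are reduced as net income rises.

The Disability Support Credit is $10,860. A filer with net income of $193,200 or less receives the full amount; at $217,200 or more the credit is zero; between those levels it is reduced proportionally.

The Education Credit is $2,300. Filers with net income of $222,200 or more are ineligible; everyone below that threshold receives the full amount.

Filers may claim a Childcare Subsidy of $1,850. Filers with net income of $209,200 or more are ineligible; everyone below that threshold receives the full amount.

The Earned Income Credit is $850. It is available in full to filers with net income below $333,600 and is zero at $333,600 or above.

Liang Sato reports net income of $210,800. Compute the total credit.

Disability Support Credit: $210,800 is $17,600 into a $24,000 phase-out range, leaving 6,400/24,000 of the credit: $10,860 × 6,400/24,000 = $2,896.
Education Credit: $210,800 is below the $222,200 cutoff, so the full $2,300 applies.
Childcare Subsidy: $210,800 meets or exceeds the $209,200 cutoff, so the credit is $0.
Earned Income Credit: $210,800 is below the $333,600 cutoff, so the full $850 applies.
Total: $2,896 + $2,300 + $0 + $850 = $6,046.

$6,046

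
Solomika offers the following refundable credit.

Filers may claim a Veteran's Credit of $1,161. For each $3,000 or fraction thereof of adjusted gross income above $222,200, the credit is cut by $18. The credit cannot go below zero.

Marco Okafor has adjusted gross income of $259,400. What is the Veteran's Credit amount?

Veteran's Credit: income exceeds $222,200 by $37,200, which is 13 full-or-partial $3,000 increments; reduction = 13 × $18 = $234, leaving $927.

$927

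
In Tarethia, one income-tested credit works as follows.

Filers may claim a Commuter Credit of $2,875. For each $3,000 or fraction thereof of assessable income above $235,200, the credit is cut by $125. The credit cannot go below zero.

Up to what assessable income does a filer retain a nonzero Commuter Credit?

$301,200

After 22 increments the reduction is 22 × $125 = $2,750, leaving $125; one more increment wipes it out. Increment 22 ends at excess 22 × $3,000 = $66,000, so the highest qualifying income is $235,200 + $66,000 = $301,200.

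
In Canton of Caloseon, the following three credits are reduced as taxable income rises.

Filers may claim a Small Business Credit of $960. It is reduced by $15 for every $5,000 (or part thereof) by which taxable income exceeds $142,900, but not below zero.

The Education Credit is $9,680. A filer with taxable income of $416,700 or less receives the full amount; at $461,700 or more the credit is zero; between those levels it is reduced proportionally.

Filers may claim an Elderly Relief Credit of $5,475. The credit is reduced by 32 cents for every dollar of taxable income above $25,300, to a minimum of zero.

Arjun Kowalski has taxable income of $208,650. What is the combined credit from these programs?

$10,430

Small Business Credit: income exceeds $142,900 by $65,750, which is 14 full-or-partial $5,000 increments; reduction = 14 × $15 = $210, leaving $750.
Education Credit: $208,650 is at or below the $416,700 threshold, so the full $9,680 applies.
Elderly Relief Credit: 32% of the $183,350 excess over $25,300 is $58,672 ≥ base, so the credit is $0.
Total: $750 + $9,680 + $0 = $10,430.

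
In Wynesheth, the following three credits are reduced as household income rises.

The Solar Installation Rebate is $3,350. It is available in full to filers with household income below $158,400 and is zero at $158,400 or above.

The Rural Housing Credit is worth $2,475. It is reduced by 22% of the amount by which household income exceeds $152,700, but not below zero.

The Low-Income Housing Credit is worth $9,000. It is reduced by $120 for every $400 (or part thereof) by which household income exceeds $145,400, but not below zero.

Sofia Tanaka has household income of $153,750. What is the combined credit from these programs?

Solar Installation Rebate: $153,750 is below the $158,400 cutoff, so the full $3,350 applies.
Rural Housing Credit: 22% of the $1,050 excess over $152,700 is $231; credit = $2,475 − $231 = $2,244.
Low-Income Housing Credit: income exceeds $145,400 by $8,350, which is 21 full-or-partial $400 increments; reduction = 21 × $120 = $2,520, leaving $6,480.
Total: $3,350 + $2,244 + $6,480 = $12,074.

$12,074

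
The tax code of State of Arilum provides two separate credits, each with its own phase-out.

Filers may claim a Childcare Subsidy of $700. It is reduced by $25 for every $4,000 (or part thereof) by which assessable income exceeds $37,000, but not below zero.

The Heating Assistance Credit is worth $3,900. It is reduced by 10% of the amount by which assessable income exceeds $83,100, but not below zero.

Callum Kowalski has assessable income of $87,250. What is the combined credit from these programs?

Childcare Subsidy: income exceeds $37,000 by $50,250, which is 13 full-or-partial $4,000 increments; reduction = 13 × $25 = $325, leaving $375.
Heating Assistance Credit: 10% of the $4,150 excess over $83,100 is $415; credit = $3,900 − $415 = $3,485.
Total: $375 + $3,485 = $3,860.

$3,860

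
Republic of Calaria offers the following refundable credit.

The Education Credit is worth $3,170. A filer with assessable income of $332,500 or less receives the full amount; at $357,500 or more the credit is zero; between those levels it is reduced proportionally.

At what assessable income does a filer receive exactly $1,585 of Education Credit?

$1,585 is 1,585/3,170 of the full $3,170, so 1,585/3,170 of the $25,000 range has been used: income = $332,500 + $25,000 × 1,585/3,170 = $345,000.

$345,000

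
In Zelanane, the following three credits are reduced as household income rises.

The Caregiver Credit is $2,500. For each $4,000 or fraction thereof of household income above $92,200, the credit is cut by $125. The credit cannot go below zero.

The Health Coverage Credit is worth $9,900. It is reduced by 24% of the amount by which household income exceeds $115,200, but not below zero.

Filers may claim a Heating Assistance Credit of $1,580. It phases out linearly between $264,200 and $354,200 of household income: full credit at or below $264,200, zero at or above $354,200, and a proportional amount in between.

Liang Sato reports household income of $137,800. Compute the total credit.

Caregiver Credit: income exceeds $92,200 by $45,600, which is 12 full-or-partial $4,000 increments; reduction = 12 × $125 = $1,500, leaving $1,000.
Health Coverage Credit: 24% of the $22,600 excess over $115,200 is $5,424; credit = $9,900 − $5,424 = $4,476.
Heating Assistance Credit: $137,800 is at or below the $264,200 threshold, so the full $1,580 applies.
Total: $1,000 + $4,476 + $1,580 = $7,056.

$7,056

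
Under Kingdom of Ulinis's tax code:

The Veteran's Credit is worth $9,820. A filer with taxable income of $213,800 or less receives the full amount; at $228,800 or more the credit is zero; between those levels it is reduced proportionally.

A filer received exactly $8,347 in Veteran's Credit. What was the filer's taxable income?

$216,050

$8,347 is 8,347/9,820 of the full $9,820, so 1,473/9,820 of the $15,000 range has been used: income = $213,800 + $15,000 × 1,473/9,820 = $216,050.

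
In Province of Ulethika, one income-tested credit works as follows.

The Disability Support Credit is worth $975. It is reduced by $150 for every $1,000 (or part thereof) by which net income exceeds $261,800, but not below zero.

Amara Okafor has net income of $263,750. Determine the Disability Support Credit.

$675

Disability Support Credit: income exceeds $261,800 by $1,950, which is 2 full-or-partial $1,000 increments; reduction = 2 × $150 = $300, leaving $675.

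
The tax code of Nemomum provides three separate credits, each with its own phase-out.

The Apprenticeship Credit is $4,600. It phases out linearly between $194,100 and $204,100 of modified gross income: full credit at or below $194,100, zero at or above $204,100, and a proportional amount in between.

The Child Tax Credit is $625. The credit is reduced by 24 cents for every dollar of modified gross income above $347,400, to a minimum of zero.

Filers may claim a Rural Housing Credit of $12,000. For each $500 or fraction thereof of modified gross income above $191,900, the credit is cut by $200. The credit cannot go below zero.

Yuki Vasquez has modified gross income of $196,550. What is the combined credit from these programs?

Apprenticeship Credit: $196,550 is $2,450 into a $10,000 phase-out range, leaving 7,550/10,000 of the credit: $4,600 × 7,550/10,000 = $3,473.
Child Tax Credit: $196,550 is at or below the $347,400 threshold, so the full $625 applies.
Rural Housing Credit: income exceeds $191,900 by $4,650, which is 10 full-or-partial $500 increments; reduction = 10 × $200 = $2,000, leaving $10,000.
Total: $3,473 + $625 + $10,000 = $14,098.

$14,098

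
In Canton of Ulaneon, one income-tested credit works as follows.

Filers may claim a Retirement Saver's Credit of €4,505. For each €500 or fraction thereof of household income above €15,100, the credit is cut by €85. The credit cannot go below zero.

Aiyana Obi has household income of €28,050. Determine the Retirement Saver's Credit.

€2,295

Retirement Saver's Credit: income exceeds €15,100 by €12,950, which is 26 full-or-partial €500 increments; reduction = 26 × €85 = €2,210, leaving €2,295.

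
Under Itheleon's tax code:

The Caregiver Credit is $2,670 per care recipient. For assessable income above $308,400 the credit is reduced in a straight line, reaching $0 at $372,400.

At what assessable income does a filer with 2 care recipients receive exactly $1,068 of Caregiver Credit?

Full credit = 2 × $2,670 = $5,340.
$1,068 is 1,068/5,340 of the full $5,340, so 4,272/5,340 of the $64,000 range has been used: income = $308,400 + $64,000 × 4,272/5,340 = $359,600.

$359,600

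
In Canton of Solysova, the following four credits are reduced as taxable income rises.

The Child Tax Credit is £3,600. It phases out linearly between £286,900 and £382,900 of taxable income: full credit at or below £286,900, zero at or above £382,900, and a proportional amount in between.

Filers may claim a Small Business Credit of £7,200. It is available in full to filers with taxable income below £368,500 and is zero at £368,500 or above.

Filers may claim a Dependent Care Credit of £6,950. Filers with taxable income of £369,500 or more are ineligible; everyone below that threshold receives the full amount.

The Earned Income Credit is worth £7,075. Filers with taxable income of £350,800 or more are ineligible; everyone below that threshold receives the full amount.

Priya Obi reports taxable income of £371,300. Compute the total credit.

£435

Child Tax Credit: £371,300 is £84,400 into a £96,000 phase-out range, leaving 11,600/96,000 of the credit: £3,600 × 11,600/96,000 = £435.
Small Business Credit: £371,300 meets or exceeds the £368,500 cutoff, so the credit is £0.
Dependent Care Credit: £371,300 meets or exceeds the £369,500 cutoff, so the credit is £0.
Earned Income Credit: £371,300 meets or exceeds the £350,800 cutoff, so the credit is £0.
Total: £435 + £0 + £0 + £0 = £435.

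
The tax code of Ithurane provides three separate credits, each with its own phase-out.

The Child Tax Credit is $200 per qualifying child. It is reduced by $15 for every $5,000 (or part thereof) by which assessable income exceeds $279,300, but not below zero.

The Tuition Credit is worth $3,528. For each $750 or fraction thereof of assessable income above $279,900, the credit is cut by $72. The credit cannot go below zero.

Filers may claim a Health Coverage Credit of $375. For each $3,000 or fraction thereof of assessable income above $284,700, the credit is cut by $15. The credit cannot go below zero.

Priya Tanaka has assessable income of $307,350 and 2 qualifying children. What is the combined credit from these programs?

$1,429

Child Tax Credit: base = 2 × $200 = $400. income exceeds $279,300 by $28,050, which is 6 full-or-partial $5,000 increments; reduction = 6 × $15 = $90, leaving $310.
Tuition Credit: income exceeds $279,900 by $27,450, which is 37 full-or-partial $750 increments; reduction = 37 × $72 = $2,664, leaving $864.
Health Coverage Credit: income exceeds $284,700 by $22,650, which is 8 full-or-partial $3,000 increments; reduction = 8 × $15 = $120, leaving $255.
Total: $310 + $864 + $255 = $1,429.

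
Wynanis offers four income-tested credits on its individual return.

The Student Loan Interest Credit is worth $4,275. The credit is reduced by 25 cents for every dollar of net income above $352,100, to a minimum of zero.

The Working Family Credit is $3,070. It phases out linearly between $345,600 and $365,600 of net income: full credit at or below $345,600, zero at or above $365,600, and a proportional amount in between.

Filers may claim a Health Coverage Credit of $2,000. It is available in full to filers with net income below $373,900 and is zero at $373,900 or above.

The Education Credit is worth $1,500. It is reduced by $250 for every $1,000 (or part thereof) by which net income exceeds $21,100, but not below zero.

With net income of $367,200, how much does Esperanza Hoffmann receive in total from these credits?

$2,500

Student Loan Interest Credit: 25% of the $15,100 excess over $352,100 is $3,775; credit = $4,275 − $3,775 = $500.
Working Family Credit: $367,200 is at or above $365,600, so the credit is $0.
Health Coverage Credit: $367,200 is below the $373,900 cutoff, so the full $2,000 applies.
Education Credit: income exceeds $21,100 by $346,100 → 347 increments × $250 = $86,750 ≥ base, so the credit is $0.
Total: $500 + $0 + $2,000 + $0 = $2,500.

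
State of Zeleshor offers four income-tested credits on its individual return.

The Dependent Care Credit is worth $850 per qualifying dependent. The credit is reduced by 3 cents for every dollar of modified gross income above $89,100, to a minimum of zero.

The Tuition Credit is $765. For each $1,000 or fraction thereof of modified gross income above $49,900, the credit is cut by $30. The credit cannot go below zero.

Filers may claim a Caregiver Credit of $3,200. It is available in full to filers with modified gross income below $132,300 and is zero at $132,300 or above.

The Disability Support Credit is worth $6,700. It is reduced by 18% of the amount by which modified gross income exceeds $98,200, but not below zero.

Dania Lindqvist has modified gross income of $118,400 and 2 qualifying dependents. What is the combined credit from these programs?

Dependent Care Credit: base = 2 × $850 = $1,700. 3% of the $29,300 excess over $89,100 is $879; credit = $1,700 − $879 = $821.
Tuition Credit: income exceeds $49,900 by $68,500 → 69 increments × $30 = $2,070 ≥ base, so the credit is $0.
Caregiver Credit: $118,400 is below the $132,300 cutoff, so the full $3,200 applies.
Disability Support Credit: 18% of the $20,200 excess over $98,200 is $3,636; credit = $6,700 − $3,636 = $3,064.
Total: $821 + $0 + $3,200 + $3,064 = $7,085.

$7,085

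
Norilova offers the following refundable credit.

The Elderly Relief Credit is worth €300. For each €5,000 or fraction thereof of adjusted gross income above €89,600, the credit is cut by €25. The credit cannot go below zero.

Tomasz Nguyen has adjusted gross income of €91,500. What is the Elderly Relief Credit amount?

€275

Elderly Relief Credit: income exceeds €89,600 by €1,900, which is 1 full-or-partial €5,000 increment; reduction = 1 × €25 = €25, leaving €275.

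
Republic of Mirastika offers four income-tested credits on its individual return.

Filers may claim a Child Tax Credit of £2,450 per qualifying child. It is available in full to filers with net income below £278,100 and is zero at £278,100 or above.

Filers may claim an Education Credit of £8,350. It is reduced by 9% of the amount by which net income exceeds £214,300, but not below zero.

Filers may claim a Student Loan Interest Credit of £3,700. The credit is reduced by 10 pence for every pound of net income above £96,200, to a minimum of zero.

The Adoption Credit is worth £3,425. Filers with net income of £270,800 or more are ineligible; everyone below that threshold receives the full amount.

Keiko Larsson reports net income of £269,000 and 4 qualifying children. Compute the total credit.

£16,652

Child Tax Credit: base = 4 × £2,450 = £9,800. £269,000 is below the £278,100 cutoff, so the full £9,800 applies.
Education Credit: 9% of the £54,700 excess over £214,300 is £4,923; credit = £8,350 − £4,923 = £3,427.
Student Loan Interest Credit: 10% of the £172,800 excess over £96,200 is £17,280 ≥ base, so the credit is £0.
Adoption Credit: £269,000 is below the £270,800 cutoff, so the full £3,425 applies.
Total: £9,800 + £3,427 + £0 + £3,425 = £16,652.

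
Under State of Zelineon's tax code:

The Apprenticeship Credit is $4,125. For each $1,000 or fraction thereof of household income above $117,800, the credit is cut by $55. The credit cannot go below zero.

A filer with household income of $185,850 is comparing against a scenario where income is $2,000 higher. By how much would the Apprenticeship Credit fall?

At $185,850 — income exceeds $117,800 by $68,050, which is 69 full-or-partial $1,000 increments; reduction = 69 × $55 = $3,795, leaving $330.
At $187,850 — income exceeds $117,800 by $70,050, which is 71 full-or-partial $1,000 increments; reduction = 71 × $55 = $3,905, leaving $220.
Lost: $330 − $220 = $110.

$110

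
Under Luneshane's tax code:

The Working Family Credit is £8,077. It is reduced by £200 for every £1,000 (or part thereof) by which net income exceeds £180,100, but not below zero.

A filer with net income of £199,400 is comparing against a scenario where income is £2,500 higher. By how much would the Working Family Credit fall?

£400

At £199,400 — income exceeds £180,100 by £19,300, which is 20 full-or-partial £1,000 increments; reduction = 20 × £200 = £4,000, leaving £4,077.
At £201,900 — income exceeds £180,100 by £21,800, which is 22 full-or-partial £1,000 increments; reduction = 22 × £200 = £4,400, leaving £3,677.
Lost: £4,077 − £3,677 = £400.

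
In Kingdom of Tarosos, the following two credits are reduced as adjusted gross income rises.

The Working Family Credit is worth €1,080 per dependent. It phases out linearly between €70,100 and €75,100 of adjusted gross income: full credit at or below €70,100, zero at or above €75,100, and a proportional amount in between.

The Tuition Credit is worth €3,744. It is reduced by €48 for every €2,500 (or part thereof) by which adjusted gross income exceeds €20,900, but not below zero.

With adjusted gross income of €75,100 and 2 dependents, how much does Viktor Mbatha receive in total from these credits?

€2,688

Working Family Credit: base = 2 × €1,080 = €2,160. €75,100 is at or above €75,100, so the credit is €0.
Tuition Credit: income exceeds €20,900 by €54,200, which is 22 full-or-partial €2,500 increments; reduction = 22 × €48 = €1,056, leaving €2,688.
Total: €0 + €2,688 = €2,688.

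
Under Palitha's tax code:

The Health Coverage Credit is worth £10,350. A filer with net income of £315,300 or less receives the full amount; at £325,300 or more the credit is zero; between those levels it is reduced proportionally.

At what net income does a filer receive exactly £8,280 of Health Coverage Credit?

£317,300

£8,280 is 8,280/10,350 of the full £10,350, so 2,070/10,350 of the £10,000 range has been used: income = £315,300 + £10,000 × 2,070/10,350 = £317,300.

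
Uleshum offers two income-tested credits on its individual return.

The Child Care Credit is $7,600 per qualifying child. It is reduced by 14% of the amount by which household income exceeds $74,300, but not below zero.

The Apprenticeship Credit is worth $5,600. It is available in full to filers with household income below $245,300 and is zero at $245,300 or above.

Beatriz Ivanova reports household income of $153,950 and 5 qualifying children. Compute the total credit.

Child Care Credit: base = 5 × $7,600 = $38,000. 14% of the $79,650 excess over $74,300 is $11,151; credit = $38,000 − $11,151 = $26,849.
Apprenticeship Credit: $153,950 is below the $245,300 cutoff, so the full $5,600 applies.
Total: $26,849 + $5,600 = $32,449.

$32,449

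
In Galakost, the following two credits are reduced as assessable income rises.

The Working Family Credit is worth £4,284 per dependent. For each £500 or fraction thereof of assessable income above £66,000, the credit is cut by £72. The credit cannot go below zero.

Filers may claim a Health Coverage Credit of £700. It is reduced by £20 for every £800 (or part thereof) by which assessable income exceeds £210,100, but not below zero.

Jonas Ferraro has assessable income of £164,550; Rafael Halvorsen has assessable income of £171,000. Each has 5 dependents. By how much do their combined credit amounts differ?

£864

Jonas (£164,550): Working Family Credit: base = 5 × £4,284 = £21,420. income exceeds £66,000 by £98,550, which is 198 full-or-partial £500 increments; reduction = 198 × £72 = £14,256, leaving £7,164. Health Coverage Credit: £164,550 is at or below the £210,100 threshold, so the full £700 applies. total £7,164 + £700 = £7,864
Rafael (£171,000): Working Family Credit: base = 5 × £4,284 = £21,420. income exceeds £66,000 by £105,000, which is 210 full-or-partial £500 increments; reduction = 210 × £72 = £15,120, leaving £6,300. Health Coverage Credit: £171,000 is at or below the £210,100 threshold, so the full £700 applies. total £6,300 + £700 = £7,000
Difference: |£7,864 − £7,000| = £864.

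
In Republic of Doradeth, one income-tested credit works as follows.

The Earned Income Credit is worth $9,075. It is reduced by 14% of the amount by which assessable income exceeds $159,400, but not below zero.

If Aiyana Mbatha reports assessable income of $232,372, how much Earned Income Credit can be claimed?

Earned Income Credit: 14% of the $72,972 excess over $159,400 is $10,216.08 ≥ base, so the credit is $0.

$0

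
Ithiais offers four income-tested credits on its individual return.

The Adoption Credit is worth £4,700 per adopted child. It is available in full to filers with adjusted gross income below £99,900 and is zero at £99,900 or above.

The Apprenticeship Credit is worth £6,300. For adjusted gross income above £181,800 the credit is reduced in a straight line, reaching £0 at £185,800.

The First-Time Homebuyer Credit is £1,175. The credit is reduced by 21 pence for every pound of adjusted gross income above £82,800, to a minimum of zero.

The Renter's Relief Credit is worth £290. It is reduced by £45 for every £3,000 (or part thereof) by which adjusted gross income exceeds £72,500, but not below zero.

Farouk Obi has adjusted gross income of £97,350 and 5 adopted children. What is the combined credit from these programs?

£29,800

Adoption Credit: base = 5 × £4,700 = £23,500. £97,350 is below the £99,900 cutoff, so the full £23,500 applies.
Apprenticeship Credit: £97,350 is at or below the £181,800 threshold, so the full £6,300 applies.
First-Time Homebuyer Credit: 21% of the £14,550 excess over £82,800 is £3,055.50 ≥ base, so the credit is £0.
Renter's Relief Credit: income exceeds £72,500 by £24,850 → 9 increments × £45 = £405 ≥ base, so the credit is £0.
Total: £23,500 + £6,300 + £0 + £0 = £29,800.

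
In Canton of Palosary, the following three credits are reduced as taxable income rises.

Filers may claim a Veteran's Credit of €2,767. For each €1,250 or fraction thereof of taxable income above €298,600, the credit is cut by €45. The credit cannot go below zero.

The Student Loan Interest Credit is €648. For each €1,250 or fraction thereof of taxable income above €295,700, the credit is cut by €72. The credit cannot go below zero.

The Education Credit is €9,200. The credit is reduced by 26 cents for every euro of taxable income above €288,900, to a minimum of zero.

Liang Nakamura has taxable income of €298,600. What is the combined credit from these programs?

€9,877

Veteran's Credit: €298,600 is at or below the €298,600 threshold, so the full €2,767 applies.
Student Loan Interest Credit: income exceeds €295,700 by €2,900, which is 3 full-or-partial €1,250 increments; reduction = 3 × €72 = €216, leaving €432.
Education Credit: 26% of the €9,700 excess over €288,900 is €2,522; credit = €9,200 − €2,522 = €6,678.
Total: €2,767 + €432 + €6,678 = €9,877.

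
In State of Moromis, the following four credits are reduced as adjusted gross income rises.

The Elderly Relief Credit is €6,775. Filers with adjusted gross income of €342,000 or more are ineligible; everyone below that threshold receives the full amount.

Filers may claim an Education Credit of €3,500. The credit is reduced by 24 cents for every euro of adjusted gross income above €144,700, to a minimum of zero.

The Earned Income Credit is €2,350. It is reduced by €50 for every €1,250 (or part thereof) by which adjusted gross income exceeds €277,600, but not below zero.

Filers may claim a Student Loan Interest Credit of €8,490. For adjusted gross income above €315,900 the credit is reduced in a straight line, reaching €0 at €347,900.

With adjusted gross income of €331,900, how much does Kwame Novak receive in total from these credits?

€11,170

Elderly Relief Credit: €331,900 is below the €342,000 cutoff, so the full €6,775 applies.
Education Credit: 24% of the €187,200 excess over €144,700 is €44,928 ≥ base, so the credit is €0.
Earned Income Credit: income exceeds €277,600 by €54,300, which is 44 full-or-partial €1,250 increments; reduction = 44 × €50 = €2,200, leaving €150.
Student Loan Interest Credit: €331,900 is €16,000 into a €32,000 phase-out range, leaving 16,000/32,000 of the credit: €8,490 × 16,000/32,000 = €4,245.
Total: €6,775 + €0 + €150 + €4,245 = €11,170.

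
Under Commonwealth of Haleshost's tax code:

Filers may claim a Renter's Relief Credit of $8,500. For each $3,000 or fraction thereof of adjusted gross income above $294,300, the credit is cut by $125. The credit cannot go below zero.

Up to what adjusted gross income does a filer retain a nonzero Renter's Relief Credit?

After 67 increments the reduction is 67 × $125 = $8,375, leaving $125; one more increment wipes it out. Increment 67 ends at excess 67 × $3,000 = $201,000, so the highest qualifying income is $294,300 + $201,000 = $495,300.

$495,300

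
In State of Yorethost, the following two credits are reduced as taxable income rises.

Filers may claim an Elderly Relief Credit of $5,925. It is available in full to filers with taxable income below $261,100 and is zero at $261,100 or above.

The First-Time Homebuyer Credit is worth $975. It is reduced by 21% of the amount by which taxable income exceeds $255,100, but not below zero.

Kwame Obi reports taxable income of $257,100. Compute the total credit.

$6,480

Elderly Relief Credit: $257,100 is below the $261,100 cutoff, so the full $5,925 applies.
First-Time Homebuyer Credit: 21% of the $2,000 excess over $255,100 is $420; credit = $975 − $420 = $555.
Total: $5,925 + $555 = $6,480.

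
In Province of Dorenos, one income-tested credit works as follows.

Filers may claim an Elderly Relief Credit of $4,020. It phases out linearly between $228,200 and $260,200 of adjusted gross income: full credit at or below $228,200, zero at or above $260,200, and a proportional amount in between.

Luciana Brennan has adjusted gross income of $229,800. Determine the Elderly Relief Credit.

$3,819

Elderly Relief Credit: $229,800 is $1,600 into a $32,000 phase-out range, leaving 30,400/32,000 of the credit: $4,020 × 30,400/32,000 = $3,819.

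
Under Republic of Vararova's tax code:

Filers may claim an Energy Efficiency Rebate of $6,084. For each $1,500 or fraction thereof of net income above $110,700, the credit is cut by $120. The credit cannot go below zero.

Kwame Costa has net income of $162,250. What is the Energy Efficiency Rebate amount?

Energy Efficiency Rebate: income exceeds $110,700 by $51,550, which is 35 full-or-partial $1,500 increments; reduction = 35 × $120 = $4,200, leaving $1,884.

$1,884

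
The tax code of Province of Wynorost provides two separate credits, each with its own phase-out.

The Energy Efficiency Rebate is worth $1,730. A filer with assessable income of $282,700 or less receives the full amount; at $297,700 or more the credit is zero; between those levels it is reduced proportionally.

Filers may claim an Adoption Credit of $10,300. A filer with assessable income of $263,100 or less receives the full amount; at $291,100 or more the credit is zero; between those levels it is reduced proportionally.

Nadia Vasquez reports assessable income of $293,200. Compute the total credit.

$519

Energy Efficiency Rebate: $293,200 is $10,500 into a $15,000 phase-out range, leaving 4,500/15,000 of the credit: $1,730 × 4,500/15,000 = $519.
Adoption Credit: $293,200 is at or above $291,100, so the credit is $0.
Total: $519 + $0 = $519.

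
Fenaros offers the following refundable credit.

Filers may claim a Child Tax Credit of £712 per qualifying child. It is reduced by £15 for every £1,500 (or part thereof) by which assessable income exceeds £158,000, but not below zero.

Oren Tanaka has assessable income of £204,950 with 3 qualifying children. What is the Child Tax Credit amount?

Child Tax Credit: base = 3 × £712 = £2,136. income exceeds £158,000 by £46,950, which is 32 full-or-partial £1,500 increments; reduction = 32 × £15 = £480, leaving £1,656.

£1,656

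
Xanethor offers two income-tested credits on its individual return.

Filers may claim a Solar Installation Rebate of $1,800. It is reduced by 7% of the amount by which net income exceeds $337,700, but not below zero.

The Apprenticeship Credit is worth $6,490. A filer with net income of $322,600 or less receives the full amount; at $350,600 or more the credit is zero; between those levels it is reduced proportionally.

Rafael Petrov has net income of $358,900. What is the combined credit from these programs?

Solar Installation Rebate: 7% of the $21,200 excess over $337,700 is $1,484; credit = $1,800 − $1,484 = $316.
Apprenticeship Credit: $358,900 is at or above $350,600, so the credit is $0.
Total: $316 + $0 = $316.

$316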